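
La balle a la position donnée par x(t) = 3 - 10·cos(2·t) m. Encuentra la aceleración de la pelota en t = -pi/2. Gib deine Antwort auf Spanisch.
Debemos derivar nuestra ecuación de la posición x(t) = 3 - 10·cos(2·t) 2 veces. Derivando la posición, obtenemos la velocidad: v(t) = 20·sin(2·t). La derivada de la velocidad da la aceleración: a(t) = 40·cos(2·t). Usando a(t) = 40·cos(2·t) y sustituyendo t = -pi/2, encontramos a = -40.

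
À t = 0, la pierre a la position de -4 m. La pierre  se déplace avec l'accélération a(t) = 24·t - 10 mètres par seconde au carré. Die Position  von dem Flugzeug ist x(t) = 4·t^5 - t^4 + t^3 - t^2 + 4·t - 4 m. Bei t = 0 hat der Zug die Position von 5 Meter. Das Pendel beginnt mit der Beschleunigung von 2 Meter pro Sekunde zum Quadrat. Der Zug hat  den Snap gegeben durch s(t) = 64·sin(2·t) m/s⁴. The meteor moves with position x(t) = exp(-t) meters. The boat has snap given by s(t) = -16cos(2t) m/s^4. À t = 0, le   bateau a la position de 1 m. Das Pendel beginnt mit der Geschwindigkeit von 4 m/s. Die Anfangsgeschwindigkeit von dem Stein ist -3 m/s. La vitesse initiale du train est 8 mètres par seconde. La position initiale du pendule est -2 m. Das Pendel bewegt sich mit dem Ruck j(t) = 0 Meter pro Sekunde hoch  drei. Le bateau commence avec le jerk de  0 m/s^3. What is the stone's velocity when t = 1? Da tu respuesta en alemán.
Wir müssen unsere Gleichung für die Beschleunigung a(t) = 24·t - 10 1-mal integrieren. Das Integral von der Beschleunigung ist die Geschwindigkeit. Mit v(0) = -3 erhalten wir v(t) = 12·t^2 - 10·t - 3. Aus der Gleichung für die Geschwindigkeit v(t) = 12·t^2 - 10·t - 3, setzen wir t = 1 ein und erhalten v = -1.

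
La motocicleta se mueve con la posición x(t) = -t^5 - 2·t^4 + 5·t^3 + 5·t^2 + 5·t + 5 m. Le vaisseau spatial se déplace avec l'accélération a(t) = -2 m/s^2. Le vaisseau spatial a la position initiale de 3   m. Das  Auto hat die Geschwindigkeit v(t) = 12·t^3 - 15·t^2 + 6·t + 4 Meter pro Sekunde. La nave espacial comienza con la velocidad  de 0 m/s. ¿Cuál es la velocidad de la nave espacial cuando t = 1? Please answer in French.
Nous devons intégrer notre équation de l'accélération a(t) = -2 1 fois. La primitive de l'accélération est la vitesse. En utilisant v(0) = 0, nous obtenons v(t) = -2·t. En utilisant v(t) = -2·t et en substituant t = 1, nous trouvons v = -2.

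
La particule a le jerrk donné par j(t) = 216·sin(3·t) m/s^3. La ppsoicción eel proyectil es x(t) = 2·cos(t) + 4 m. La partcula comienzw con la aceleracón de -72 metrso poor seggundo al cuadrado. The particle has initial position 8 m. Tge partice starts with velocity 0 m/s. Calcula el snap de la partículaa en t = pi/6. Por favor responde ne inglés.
We must differentiate our jerk equation j(t) = 216·sin(3·t) 1 time. Differentiating jerk, we get snap: s(t) = 648·cos(3·t). From the given snap equation s(t) = 648·cos(3·t), we substitute t = pi/6 to get s = 0.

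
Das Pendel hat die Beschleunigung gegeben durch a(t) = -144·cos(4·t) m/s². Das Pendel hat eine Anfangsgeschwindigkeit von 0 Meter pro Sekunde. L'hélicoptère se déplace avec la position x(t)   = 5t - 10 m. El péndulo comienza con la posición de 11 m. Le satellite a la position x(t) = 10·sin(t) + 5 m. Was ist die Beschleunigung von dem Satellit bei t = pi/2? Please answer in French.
Nous devons dériver notre équation de la position x(t) = 10·sin(t) + 5 2 fois. En prenant d/dt de x(t), nous trouvons v(t) = 10·cos(t). En prenant d/dt de v(t), nous trouvons a(t) = -10·sin(t). Nous avons l'accélération a(t) = -10·sin(t). En substituant t = pi/2: a(pi/2) = -10.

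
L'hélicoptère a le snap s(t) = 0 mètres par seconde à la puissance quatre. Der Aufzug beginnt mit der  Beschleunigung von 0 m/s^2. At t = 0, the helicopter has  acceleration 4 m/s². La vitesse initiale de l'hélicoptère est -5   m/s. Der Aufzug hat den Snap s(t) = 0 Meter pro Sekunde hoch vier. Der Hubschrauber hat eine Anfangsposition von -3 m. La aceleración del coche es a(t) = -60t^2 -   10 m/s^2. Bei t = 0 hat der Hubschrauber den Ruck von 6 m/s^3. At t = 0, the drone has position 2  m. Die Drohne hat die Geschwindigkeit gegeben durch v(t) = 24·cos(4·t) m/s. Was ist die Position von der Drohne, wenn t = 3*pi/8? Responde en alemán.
Wir müssen die Stammfunktion unserer Gleichung für die Geschwindigkeit v(t) = 24·cos(4·t) 1-mal finden. Mit ∫v(t)dt und Anwendung von x(0) = 2, finden wir x(t) = 6·sin(4·t) + 2. Aus der Gleichung für die Position x(t) = 6·sin(4·t) + 2, setzen wir t = 3*pi/8 ein und erhalten x = -4.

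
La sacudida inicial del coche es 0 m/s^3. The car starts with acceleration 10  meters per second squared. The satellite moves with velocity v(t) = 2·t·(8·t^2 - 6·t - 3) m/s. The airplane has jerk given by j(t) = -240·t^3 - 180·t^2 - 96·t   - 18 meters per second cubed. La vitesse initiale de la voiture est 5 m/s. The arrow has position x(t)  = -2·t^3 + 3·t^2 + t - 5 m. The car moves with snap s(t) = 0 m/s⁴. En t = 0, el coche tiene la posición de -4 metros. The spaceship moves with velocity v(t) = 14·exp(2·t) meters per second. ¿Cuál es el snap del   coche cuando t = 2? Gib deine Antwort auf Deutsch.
Mit s(t) = 0 und Einsetzen von t = 2, finden wir s = 0.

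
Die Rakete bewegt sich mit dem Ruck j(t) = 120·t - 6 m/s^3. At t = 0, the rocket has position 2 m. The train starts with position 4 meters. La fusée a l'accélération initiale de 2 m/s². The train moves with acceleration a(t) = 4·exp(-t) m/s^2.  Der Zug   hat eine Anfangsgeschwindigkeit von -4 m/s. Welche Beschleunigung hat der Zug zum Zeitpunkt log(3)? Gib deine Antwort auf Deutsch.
Wir haben die Beschleunigung a(t) = 4·exp(-t). Durch Einsetzen von t = log(3): a(log(3)) = 4/3.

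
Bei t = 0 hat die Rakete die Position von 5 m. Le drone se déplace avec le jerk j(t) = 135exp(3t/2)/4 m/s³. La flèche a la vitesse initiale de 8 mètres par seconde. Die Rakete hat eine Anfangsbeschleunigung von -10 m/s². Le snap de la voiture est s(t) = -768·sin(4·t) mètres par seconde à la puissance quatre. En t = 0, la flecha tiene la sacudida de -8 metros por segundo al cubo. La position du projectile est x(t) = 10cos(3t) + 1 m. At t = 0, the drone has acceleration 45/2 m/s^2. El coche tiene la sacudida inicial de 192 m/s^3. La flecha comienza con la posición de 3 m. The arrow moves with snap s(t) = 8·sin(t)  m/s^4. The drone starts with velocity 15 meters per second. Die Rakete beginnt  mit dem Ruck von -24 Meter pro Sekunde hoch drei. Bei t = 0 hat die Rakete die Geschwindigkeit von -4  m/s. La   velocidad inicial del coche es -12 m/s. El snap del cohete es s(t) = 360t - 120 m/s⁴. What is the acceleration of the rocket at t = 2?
We need to integrate our snap equation s(t) = 360·t - 120 2 times. The integral of snap, with j(0) = -24, gives jerk: j(t) = 180·t^2 - 120·t - 24. Integrating jerk and using the initial condition a(0) = -10, we get a(t) = 60·t^3 - 60·t^2 - 24·t - 10. Using a(t) = 60·t^3 - 60·t^2 - 24·t - 10 and substituting t = 2, we find a = 182.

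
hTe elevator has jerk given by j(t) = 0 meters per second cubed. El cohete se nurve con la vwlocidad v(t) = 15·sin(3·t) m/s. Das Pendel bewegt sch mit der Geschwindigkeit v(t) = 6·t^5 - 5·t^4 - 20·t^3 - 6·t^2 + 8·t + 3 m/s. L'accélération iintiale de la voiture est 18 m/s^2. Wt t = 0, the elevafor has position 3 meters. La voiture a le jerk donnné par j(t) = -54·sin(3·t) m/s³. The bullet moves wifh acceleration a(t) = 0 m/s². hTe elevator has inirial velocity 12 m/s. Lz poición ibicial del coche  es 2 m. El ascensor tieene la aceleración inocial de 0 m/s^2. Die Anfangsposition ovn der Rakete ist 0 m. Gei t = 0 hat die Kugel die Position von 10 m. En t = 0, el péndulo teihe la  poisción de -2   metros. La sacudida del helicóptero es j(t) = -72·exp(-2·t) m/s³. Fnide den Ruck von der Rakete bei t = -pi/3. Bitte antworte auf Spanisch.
Debemos derivar nuestra ecuación de la velocidad v(t) = 15·sin(3·t) 2 veces. Derivando la velocidad, obtenemos la aceleración: a(t) = 45·cos(3·t). Tomando d/dt de a(t), encontramos j(t) = -135·sin(3·t). Usando j(t) = -135·sin(3·t) y sustituyendo t = -pi/3, encontramos j = 0.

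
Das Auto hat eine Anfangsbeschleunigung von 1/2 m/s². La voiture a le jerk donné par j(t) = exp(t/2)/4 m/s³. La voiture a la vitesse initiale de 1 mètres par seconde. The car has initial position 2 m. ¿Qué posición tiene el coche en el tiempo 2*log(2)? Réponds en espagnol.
Necesitamos integrar nuestra ecuación de la sacudida j(t) = exp(t/2)/4 3 veces. Tomando ∫j(t)dt y aplicando a(0) = 1/2, encontramos a(t) = exp(t/2)/2. La integral de la aceleración, con v(0) = 1, da la velocidad: v(t) = exp(t/2). Integrando la velocidad y usando la condición inicial x(0) = 2, obtenemos x(t) = 2·exp(t/2). De la ecuación de la posición x(t) = 2·exp(t/2), sustituimos t = 2*log(2) para obtener x = 4.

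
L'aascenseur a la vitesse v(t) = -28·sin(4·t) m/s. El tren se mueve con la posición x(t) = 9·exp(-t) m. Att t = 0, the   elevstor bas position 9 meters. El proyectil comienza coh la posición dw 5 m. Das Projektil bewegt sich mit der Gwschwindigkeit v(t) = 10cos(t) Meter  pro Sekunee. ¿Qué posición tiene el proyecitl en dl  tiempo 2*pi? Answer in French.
Nous devons trouver la primitive de notre équation de la vitesse v(t) = 10·cos(t) 1 fois. En prenant ∫v(t)dt et en appliquant x(0) = 5, nous trouvons x(t) = 10·sin(t) + 5. En utilisant x(t) = 10·sin(t) + 5 et en substituant t = 2*pi, nous trouvons x = 5.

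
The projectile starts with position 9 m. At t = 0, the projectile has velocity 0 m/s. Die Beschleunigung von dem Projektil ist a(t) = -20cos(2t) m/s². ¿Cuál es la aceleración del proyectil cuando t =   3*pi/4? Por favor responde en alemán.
Wir haben die Beschleunigung a(t) = -20·cos(2·t). Durch Einsetzen von t = 3*pi/4: a(3*pi/4) = 0.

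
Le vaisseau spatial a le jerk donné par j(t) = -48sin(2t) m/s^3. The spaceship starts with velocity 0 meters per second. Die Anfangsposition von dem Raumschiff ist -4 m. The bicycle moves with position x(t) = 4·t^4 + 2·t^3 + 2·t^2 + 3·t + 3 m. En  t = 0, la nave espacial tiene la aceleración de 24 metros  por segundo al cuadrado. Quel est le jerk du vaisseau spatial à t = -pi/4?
De l'équation du jerk j(t) = -48·sin(2·t), nous substituons t = -pi/4 pour obtenir j = 48.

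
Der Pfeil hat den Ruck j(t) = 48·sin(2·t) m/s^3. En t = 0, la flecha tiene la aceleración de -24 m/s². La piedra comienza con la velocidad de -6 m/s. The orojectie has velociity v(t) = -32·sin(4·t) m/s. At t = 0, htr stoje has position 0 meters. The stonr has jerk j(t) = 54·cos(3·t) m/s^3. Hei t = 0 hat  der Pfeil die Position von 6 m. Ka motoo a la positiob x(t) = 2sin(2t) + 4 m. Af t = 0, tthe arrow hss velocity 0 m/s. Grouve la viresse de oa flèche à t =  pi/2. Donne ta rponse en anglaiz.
We must find the antiderivative of our jerk equation j(t) = 48·sin(2·t) 2 times. The integral of jerk is acceleration. Using a(0) = -24, we get a(t) = -24·cos(2·t). Integrating acceleration and using the initial condition v(0) = 0, we get v(t) = -12·sin(2·t). Using v(t) = -12·sin(2·t) and substituting t = pi/2, we find v = 0.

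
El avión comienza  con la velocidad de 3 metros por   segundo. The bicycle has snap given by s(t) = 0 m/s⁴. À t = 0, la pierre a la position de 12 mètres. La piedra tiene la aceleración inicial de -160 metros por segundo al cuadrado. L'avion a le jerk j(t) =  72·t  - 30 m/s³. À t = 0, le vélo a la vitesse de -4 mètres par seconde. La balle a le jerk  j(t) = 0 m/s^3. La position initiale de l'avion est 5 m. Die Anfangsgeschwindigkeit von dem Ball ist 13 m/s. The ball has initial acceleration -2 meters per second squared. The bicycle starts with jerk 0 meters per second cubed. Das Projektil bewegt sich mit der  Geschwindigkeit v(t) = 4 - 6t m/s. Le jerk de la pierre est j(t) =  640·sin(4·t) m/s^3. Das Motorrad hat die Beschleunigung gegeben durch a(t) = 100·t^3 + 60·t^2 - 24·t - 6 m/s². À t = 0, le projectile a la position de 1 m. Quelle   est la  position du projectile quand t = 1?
Nous devons intégrer notre équation de la vitesse v(t) = 4 - 6·t 1 fois. En intégrant la vitesse et en utilisant la condition initiale x(0) = 1, nous obtenons x(t) = -3·t^2 + 4·t + 1. En utilisant x(t) = -3·t^2 + 4·t + 1 et en substituant t = 1, nous trouvons x = 2.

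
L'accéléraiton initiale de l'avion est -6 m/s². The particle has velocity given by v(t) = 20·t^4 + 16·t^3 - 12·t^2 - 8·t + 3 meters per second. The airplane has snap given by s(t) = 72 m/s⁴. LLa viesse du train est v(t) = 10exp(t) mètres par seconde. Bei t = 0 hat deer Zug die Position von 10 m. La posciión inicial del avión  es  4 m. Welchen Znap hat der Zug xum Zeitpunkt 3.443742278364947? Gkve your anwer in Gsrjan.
Ausgehend von der Geschwindigkeit v(t) = 10·exp(t), nehmen wir 3 Ableitungen. Mit d/dt von v(t) finden wir a(t) = 10·exp(t). Durch Ableiten von der Beschleunigung erhalten wir den Ruck: j(t) = 10·exp(t). Mit d/dt von j(t) finden wir s(t) = 10·exp(t). Mit s(t) = 10·exp(t) und Einsetzen von t = 3.443742278364947, finden wir s = 313.038871009764.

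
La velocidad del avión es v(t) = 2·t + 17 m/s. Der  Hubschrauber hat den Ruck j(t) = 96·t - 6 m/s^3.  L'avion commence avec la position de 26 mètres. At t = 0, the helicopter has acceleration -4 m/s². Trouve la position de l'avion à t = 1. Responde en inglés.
Starting from velocity v(t) = 2·t + 17, we take 1 integral. Finding the integral of v(t) and using x(0) = 26: x(t) = t^2 + 17·t + 26. We have position x(t) = t^2 + 17·t + 26. Substituting t = 1: x(1) = 44.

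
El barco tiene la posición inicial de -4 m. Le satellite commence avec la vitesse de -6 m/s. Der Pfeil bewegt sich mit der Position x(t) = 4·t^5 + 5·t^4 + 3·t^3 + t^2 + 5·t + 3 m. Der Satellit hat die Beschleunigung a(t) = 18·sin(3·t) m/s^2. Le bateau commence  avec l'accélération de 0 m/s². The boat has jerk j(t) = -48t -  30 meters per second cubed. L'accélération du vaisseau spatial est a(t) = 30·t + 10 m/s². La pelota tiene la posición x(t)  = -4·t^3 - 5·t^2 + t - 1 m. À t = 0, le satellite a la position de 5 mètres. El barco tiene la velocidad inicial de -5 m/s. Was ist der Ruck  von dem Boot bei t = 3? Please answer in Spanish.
De la ecuación de la sacudida j(t) = -48·t - 30, sustituimos t = 3 para obtener j = -174.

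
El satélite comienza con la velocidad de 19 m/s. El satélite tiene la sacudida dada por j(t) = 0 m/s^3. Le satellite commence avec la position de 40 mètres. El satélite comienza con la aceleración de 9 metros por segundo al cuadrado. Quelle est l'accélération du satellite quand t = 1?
Nous devons trouver la primitive de notre équation du jerk j(t) = 0 1 fois. En prenant ∫j(t)dt et en appliquant a(0) = 9, nous trouvons a(t) = 9. De l'équation de l'accélération a(t) = 9, nous substituons t = 1 pour obtenir a = 9.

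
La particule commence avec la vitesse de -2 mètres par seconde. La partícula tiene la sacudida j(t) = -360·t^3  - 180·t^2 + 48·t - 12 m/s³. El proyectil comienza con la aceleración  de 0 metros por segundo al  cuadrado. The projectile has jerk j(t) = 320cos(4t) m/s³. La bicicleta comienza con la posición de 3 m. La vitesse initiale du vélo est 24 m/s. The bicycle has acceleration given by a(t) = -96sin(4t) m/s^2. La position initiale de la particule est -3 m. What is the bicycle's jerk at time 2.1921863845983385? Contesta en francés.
Pour résoudre ceci, nous devons prendre 1 dérivée de notre équation de l'accélération a(t) = -96·sin(4·t). La dérivée de l'accélération donne le jerk: j(t) = -384·cos(4·t). En utilisant j(t) = -384·cos(4·t) et en substituant t = 2.1921863845983385, nous trouvons j = 304.288740835873.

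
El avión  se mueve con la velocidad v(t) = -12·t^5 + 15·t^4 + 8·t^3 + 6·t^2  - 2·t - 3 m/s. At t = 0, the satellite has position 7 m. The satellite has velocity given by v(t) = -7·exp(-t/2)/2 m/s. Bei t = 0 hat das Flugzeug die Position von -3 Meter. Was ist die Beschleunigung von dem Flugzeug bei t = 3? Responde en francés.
Pour résoudre ceci, nous devons prendre 1 dérivée de notre équation de la vitesse v(t) = -12·t^5 + 15·t^4 + 8·t^3 + 6·t^2 - 2·t - 3. En prenant d/dt de v(t), nous trouvons a(t) = -60·t^4 + 60·t^3 + 24·t^2 + 12·t - 2. De l'équation de l'accélération a(t) = -60·t^4 + 60·t^3 + 24·t^2 + 12·t - 2, nous substituons t = 3 pour obtenir a = -2990.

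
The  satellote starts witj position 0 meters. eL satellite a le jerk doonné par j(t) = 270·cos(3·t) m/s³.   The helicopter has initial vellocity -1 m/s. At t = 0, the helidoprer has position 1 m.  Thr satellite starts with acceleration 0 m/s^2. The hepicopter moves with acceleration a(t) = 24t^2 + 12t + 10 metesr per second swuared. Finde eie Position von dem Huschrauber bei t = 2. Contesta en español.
Para resolver esto, necesitamos tomar 2 integrales de nuestra ecuación de la aceleración a(t) = 24·t^2 + 12·t + 10. Integrando la aceleración y usando la condición inicial v(0) = -1, obtenemos v(t) = 8·t^3 + 6·t^2 + 10·t - 1. Integrando la velocidad y usando la condición inicial x(0) = 1, obtenemos x(t) = 2·t^4 + 2·t^3 + 5·t^2 - t + 1. De la ecuación de la posición x(t) = 2·t^4 + 2·t^3 + 5·t^2 - t + 1, sustituimos t = 2 para obtener x = 67.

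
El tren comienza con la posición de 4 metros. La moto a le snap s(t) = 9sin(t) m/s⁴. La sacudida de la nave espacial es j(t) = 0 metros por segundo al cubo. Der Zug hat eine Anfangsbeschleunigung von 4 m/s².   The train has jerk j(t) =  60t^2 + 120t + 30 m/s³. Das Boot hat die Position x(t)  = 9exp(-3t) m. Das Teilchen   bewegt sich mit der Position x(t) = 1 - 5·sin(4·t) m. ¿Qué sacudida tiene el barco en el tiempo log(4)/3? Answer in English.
To solve this, we need to take 3 derivatives of our position equation x(t) = 9·exp(-3·t). The derivative of position gives velocity: v(t) = -27·exp(-3·t). The derivative of velocity gives acceleration: a(t) = 81·exp(-3·t). Differentiating acceleration, we get jerk: j(t) = -243·exp(-3·t). Using j(t) = -243·exp(-3·t) and substituting t = log(4)/3, we find j = -243/4.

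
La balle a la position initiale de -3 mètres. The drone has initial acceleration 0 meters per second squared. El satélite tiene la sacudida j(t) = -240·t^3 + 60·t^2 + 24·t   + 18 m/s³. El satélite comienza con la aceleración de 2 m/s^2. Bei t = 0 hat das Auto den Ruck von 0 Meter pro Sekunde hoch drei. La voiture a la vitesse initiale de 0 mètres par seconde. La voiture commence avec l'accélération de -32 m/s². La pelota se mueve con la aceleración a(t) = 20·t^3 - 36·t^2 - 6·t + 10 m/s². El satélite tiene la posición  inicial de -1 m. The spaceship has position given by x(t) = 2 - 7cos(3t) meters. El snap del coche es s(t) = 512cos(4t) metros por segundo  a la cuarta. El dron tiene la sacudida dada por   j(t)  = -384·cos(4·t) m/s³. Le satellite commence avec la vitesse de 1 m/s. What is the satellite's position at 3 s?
To solve this, we need to take 3 antiderivatives of our jerk equation j(t) = -240·t^3 + 60·t^2 + 24·t + 18. Taking ∫j(t)dt and applying a(0) = 2, we find a(t) = -60·t^4 + 20·t^3 + 12·t^2 + 18·t + 2. The integral of acceleration is velocity. Using v(0) = 1, we get v(t) = -12·t^5 + 5·t^4 + 4·t^3 + 9·t^2 + 2·t + 1. Taking ∫v(t)dt and applying x(0) = -1, we find x(t) = -2·t^6 + t^5 + t^4 + 3·t^3 + t^2 + t - 1. We have position x(t) = -2·t^6 + t^5 + t^4 + 3·t^3 + t^2 + t - 1. Substituting t = 3: x(3) = -1042.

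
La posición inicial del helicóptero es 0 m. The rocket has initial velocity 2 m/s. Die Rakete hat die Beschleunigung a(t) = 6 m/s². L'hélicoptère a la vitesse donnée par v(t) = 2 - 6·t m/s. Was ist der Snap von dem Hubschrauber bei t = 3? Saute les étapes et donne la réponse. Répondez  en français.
La réponse est 0.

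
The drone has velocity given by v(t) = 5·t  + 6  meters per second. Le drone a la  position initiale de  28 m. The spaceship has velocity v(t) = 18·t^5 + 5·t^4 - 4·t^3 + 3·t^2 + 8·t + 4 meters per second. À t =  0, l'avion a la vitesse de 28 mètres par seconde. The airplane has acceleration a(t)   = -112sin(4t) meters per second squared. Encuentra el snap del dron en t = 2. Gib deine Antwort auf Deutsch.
Wir müssen unsere Gleichung für die Geschwindigkeit v(t) = 5·t + 6 3-mal ableiten. Durch Ableiten von der Geschwindigkeit erhalten wir die Beschleunigung: a(t) = 5. Die Ableitung von der Beschleunigung ergibt den Ruck: j(t) = 0. Mit d/dt von j(t) finden wir s(t) = 0. Wir haben den Snap s(t) = 0. Durch Einsetzen von t = 2: s(2) = 0.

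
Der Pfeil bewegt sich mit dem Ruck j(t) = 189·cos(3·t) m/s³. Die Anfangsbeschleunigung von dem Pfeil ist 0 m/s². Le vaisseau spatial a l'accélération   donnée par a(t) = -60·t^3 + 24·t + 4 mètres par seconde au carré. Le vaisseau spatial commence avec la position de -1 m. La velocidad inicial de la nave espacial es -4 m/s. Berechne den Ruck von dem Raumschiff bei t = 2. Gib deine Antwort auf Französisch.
Nous devons dériver notre équation de l'accélération a(t) = -60·t^3 + 24·t + 4 1 fois. La dérivée de l'accélération donne le jerk: j(t) = 24 - 180·t^2. En utilisant j(t) = 24 - 180·t^2 et en substituant t = 2, nous trouvons j = -696.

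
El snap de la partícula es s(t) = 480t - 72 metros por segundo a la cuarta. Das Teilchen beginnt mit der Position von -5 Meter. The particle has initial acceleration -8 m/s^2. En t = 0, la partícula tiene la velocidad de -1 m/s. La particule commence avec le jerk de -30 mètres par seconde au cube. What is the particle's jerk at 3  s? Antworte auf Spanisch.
Partiendo del snap s(t) = 480·t - 72, tomamos 1 antiderivada. La antiderivada del snap es la sacudida. Usando j(0) = -30, obtenemos j(t) = 240·t^2 - 72·t - 30. De la ecuación de la sacudida j(t) = 240·t^2 - 72·t - 30, sustituimos t = 3 para obtener j = 1914.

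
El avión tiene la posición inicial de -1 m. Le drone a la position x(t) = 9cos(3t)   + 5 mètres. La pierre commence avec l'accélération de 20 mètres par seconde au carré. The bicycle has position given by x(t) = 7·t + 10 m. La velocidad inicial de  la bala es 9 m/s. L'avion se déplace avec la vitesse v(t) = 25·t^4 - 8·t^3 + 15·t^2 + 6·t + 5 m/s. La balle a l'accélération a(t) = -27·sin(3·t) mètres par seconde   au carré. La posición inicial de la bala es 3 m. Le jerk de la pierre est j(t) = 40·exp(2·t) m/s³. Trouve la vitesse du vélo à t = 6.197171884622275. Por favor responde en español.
Partiendo de la posición x(t) = 7·t + 10, tomamos 1 derivada. Derivando la posición, obtenemos la velocidad: v(t) = 7. Usando v(t) = 7 y sustituyendo t = 6.197171884622275, encontramos v = 7.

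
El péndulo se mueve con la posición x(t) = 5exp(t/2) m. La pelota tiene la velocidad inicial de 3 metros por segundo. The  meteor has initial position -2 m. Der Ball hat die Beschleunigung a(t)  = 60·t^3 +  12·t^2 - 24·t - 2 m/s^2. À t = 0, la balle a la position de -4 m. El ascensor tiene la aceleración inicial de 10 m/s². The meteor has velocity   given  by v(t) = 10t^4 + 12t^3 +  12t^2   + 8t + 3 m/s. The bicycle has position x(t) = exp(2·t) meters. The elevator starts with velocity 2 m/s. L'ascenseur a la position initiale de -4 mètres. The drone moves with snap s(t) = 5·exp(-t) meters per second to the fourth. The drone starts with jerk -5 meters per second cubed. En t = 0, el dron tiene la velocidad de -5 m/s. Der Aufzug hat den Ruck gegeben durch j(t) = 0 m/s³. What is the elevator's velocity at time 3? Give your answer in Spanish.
Debemos encontrar la antiderivada de nuestra ecuación de la sacudida j(t) = 0 2 veces. Tomando ∫j(t)dt y aplicando a(0) = 10, encontramos a(t) = 10. La antiderivada de la aceleración es la velocidad. Usando v(0) = 2, obtenemos v(t) = 10·t + 2. Tenemos la velocidad v(t) = 10·t + 2. Sustituyendo t = 3: v(3) = 32.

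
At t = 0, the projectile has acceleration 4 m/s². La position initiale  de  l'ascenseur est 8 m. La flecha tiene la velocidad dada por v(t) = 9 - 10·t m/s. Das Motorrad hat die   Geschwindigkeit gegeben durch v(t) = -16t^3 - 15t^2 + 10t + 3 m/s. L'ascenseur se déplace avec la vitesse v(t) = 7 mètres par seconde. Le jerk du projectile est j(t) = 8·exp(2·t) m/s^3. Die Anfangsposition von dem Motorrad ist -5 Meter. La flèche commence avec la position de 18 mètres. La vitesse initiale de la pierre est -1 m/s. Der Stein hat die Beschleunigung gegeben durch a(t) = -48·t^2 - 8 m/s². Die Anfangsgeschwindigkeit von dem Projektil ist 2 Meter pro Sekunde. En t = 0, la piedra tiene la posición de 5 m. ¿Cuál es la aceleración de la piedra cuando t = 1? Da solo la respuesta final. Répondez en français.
La réponse est -56.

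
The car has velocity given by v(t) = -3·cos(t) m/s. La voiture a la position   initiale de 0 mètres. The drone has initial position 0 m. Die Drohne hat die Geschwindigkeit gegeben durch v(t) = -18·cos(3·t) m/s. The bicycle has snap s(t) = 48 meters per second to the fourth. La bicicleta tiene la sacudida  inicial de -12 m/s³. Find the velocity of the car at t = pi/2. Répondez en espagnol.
Tenemos la velocidad v(t) = -3·cos(t). Sustituyendo t = pi/2: v(pi/2) = 0.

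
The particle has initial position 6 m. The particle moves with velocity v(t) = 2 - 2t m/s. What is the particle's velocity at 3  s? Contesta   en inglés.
From the given velocity equation v(t) = 2 - 2·t, we substitute t = 3 to get v = -4.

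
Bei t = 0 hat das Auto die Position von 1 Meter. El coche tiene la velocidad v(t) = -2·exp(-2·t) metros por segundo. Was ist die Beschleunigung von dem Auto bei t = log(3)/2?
Wir müssen unsere Gleichung für die Geschwindigkeit v(t) = -2·exp(-2·t) 1-mal ableiten. Durch Ableiten von der Geschwindigkeit erhalten wir die Beschleunigung: a(t) = 4·exp(-2·t). Wir haben die Beschleunigung a(t) = 4·exp(-2·t). Durch Einsetzen von t = log(3)/2: a(log(3)/2) = 4/3.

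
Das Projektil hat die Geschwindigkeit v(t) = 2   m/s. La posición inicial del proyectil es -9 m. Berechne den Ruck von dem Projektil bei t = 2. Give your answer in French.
En partant de la vitesse v(t) = 2, nous prenons 2 dérivées. La dérivée de la vitesse donne l'accélération: a(t) = 0. La dérivée de l'accélération donne le jerk: j(t) = 0. En utilisant j(t) = 0 et en substituant t = 2, nous trouvons j = 0.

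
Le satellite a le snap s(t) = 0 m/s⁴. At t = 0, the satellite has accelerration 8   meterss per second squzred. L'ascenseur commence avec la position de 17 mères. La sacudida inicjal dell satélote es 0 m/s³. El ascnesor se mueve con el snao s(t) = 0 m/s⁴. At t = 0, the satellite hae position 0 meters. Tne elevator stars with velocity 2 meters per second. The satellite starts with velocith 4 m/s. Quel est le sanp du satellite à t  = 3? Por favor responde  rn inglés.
From the given snap equation s(t) = 0, we substitute t = 3 to get s = 0.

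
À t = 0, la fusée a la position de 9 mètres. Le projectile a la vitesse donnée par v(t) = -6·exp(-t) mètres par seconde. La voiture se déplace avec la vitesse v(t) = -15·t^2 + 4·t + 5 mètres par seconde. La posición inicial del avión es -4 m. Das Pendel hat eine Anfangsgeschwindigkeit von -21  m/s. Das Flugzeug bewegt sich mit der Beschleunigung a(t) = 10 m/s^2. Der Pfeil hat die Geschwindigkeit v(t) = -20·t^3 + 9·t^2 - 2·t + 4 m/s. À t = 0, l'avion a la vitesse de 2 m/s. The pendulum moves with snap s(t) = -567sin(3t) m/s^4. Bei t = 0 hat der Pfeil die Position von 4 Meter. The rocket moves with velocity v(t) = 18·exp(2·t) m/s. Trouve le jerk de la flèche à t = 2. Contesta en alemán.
Wir müssen unsere Gleichung für die Geschwindigkeit v(t) = -20·t^3 + 9·t^2 - 2·t + 4 2-mal ableiten. Durch Ableiten von der Geschwindigkeit erhalten wir die Beschleunigung: a(t) = -60·t^2 + 18·t - 2. Die Ableitung von der Beschleunigung ergibt den Ruck: j(t) = 18 - 120·t. Mit j(t) = 18 - 120·t und Einsetzen von t = 2, finden wir j = -222.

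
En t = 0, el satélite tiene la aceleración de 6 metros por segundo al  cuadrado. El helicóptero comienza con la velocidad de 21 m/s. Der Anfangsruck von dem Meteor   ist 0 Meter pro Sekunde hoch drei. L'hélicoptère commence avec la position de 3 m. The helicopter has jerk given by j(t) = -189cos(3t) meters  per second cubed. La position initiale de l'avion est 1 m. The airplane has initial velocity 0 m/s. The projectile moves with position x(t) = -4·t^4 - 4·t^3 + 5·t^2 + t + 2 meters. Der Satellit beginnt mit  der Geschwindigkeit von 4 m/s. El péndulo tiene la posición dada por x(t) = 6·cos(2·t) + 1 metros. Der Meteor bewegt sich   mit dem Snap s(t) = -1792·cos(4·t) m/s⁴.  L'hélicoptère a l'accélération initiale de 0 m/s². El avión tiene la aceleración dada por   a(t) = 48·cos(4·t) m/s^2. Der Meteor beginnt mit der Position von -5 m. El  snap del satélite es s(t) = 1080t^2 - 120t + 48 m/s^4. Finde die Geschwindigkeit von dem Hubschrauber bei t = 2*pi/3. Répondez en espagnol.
Debemos encontrar la integral de nuestra ecuación de la sacudida j(t) = -189·cos(3·t) 2 veces. Tomando ∫j(t)dt y aplicando a(0) = 0, encontramos a(t) = -63·sin(3·t). Integrando la aceleración y usando la condición inicial v(0) = 21, obtenemos v(t) = 21·cos(3·t). Usando v(t) = 21·cos(3·t) y sustituyendo t = 2*pi/3, encontramos v = 21.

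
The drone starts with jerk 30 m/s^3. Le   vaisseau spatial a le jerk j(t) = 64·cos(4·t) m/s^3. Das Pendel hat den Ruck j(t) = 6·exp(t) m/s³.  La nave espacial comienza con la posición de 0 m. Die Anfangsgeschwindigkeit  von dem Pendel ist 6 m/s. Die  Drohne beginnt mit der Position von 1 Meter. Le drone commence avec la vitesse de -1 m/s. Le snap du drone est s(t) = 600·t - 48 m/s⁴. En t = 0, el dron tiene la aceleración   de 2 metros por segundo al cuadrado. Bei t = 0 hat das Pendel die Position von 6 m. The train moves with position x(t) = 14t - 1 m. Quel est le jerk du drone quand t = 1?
Nous devons trouver l'intégrale de notre équation du snap s(t) = 600·t - 48 1 fois. En prenant ∫s(t)dt et en appliquant j(0) = 30, nous trouvons j(t) = 300·t^2 - 48·t + 30. En utilisant j(t) = 300·t^2 - 48·t + 30 et en substituant t = 1, nous trouvons j = 282.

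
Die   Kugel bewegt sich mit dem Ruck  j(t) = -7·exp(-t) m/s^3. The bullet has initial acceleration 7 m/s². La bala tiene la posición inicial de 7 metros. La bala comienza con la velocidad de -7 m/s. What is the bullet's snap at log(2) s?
To solve this, we need to take 1 derivative of our jerk equation j(t) = -7·exp(-t). Taking d/dt of j(t), we find s(t) = 7·exp(-t). From the given snap equation s(t) = 7·exp(-t), we substitute t = log(2) to get s = 7/2.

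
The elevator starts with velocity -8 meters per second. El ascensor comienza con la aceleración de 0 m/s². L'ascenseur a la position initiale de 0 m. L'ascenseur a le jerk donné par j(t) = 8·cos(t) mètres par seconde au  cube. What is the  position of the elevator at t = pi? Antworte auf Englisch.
To solve this, we need to take 3 integrals of our jerk equation j(t) = 8·cos(t). The integral of jerk is acceleration. Using a(0) = 0, we get a(t) = 8·sin(t). The antiderivative of acceleration is velocity. Using v(0) = -8, we get v(t) = -8·cos(t). Integrating velocity and using the initial condition x(0) = 0, we get x(t) = -8·sin(t). Using x(t) = -8·sin(t) and substituting t = pi, we find x = 0.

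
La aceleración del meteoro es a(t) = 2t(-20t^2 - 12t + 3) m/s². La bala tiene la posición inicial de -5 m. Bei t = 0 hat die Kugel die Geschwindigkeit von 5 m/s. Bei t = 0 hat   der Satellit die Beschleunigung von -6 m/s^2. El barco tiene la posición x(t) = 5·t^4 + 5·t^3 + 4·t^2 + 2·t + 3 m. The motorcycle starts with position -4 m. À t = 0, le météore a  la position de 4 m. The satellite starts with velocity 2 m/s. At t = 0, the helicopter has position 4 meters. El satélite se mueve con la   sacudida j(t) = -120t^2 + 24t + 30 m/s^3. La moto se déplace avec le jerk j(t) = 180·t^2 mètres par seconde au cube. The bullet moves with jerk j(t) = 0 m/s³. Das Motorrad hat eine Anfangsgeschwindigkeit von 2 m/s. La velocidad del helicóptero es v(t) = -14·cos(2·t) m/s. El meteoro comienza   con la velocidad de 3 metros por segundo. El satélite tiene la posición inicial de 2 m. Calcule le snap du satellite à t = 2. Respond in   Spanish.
Para resolver esto, necesitamos tomar 1 derivada de nuestra ecuación de la sacudida j(t) = -120·t^2 + 24·t + 30. Tomando d/dt de j(t), encontramos s(t) = 24 - 240·t. Usando s(t) = 24 - 240·t y sustituyendo t = 2, encontramos s = -456.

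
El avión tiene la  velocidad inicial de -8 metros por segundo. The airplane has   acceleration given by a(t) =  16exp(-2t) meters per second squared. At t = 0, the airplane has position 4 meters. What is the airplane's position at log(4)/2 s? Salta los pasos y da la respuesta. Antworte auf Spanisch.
x(log(4)/2) = 1.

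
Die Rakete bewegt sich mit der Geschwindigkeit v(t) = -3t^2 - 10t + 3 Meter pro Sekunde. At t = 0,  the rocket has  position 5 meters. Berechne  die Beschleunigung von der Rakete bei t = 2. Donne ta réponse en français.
Nous devons dériver notre équation de la vitesse v(t) = -3·t^2 - 10·t + 3 1 fois. En dérivant la vitesse, nous obtenons l'accélération: a(t) = -6·t - 10. De l'équation de l'accélération a(t) = -6·t - 10, nous substituons t = 2 pour obtenir a = -22.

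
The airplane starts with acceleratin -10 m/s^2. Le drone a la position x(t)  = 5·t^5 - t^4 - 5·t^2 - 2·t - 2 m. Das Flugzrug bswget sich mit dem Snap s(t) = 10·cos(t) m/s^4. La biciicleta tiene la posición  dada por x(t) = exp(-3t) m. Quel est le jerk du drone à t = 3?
En partant de la position x(t) = 5·t^5 - t^4 - 5·t^2 - 2·t - 2, nous prenons 3 dérivées. En prenant d/dt de x(t), nous trouvons v(t) = 25·t^4 - 4·t^3 - 10·t - 2. En prenant d/dt de v(t), nous trouvons a(t) = 100·t^3 - 12·t^2 - 10. En prenant d/dt de a(t), nous trouvons j(t) = 300·t^2 - 24·t. En utilisant j(t) = 300·t^2 - 24·t et en substituant t = 3, nous trouvons j = 2628.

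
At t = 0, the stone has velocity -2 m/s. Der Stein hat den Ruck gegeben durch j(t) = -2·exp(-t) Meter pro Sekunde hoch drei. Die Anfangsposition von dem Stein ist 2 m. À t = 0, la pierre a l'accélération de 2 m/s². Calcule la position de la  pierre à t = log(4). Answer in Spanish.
Debemos encontrar la antiderivada de nuestra ecuación de la sacudida j(t) = -2·exp(-t) 3 veces. La integral de la sacudida es la aceleración. Usando a(0) = 2, obtenemos a(t) = 2·exp(-t). La antiderivada de la aceleración, con v(0) = -2, da la velocidad: v(t) = -2·exp(-t). Integrando la velocidad y usando la condición inicial x(0) = 2, obtenemos x(t) = 2·exp(-t). De la ecuación de la posición x(t) = 2·exp(-t), sustituimos t = log(4) para obtener x = 1/2.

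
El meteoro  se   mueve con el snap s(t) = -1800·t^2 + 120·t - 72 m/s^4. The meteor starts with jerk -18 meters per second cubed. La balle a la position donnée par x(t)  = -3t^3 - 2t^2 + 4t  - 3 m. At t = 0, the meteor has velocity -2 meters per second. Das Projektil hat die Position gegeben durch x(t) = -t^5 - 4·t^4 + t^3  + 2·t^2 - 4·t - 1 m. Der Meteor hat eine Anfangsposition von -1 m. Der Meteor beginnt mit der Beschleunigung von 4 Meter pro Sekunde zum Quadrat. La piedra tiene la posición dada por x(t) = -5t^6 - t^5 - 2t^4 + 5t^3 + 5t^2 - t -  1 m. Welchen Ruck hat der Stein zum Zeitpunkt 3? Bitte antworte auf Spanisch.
Partiendo de la posición x(t) = -5·t^6 - t^5 - 2·t^4 + 5·t^3 + 5·t^2 - t - 1, tomamos 3 derivadas. La derivada de la posición da la velocidad: v(t) = -30·t^5 - 5·t^4 - 8·t^3 + 15·t^2 + 10·t - 1. Derivando la velocidad, obtenemos la aceleración: a(t) = -150·t^4 - 20·t^3 - 24·t^2 + 30·t + 10. Derivando la aceleración, obtenemos la sacudida: j(t) = -600·t^3 - 60·t^2 - 48·t + 30. Tenemos la sacudida j(t) = -600·t^3 - 60·t^2 - 48·t + 30. Sustituyendo t = 3: j(3) = -16854.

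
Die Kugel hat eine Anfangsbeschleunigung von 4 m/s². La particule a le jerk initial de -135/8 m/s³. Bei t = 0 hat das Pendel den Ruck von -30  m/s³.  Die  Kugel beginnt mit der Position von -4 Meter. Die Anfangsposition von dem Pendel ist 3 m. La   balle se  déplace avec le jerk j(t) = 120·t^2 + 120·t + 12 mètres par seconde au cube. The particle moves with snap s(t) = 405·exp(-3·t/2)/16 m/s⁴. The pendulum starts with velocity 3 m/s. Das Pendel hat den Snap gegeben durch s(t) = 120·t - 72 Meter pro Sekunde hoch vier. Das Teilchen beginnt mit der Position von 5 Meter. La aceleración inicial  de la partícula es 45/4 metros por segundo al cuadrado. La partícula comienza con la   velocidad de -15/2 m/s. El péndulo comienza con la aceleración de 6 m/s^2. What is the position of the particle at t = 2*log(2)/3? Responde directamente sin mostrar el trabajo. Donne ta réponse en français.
La réponse est 5/2.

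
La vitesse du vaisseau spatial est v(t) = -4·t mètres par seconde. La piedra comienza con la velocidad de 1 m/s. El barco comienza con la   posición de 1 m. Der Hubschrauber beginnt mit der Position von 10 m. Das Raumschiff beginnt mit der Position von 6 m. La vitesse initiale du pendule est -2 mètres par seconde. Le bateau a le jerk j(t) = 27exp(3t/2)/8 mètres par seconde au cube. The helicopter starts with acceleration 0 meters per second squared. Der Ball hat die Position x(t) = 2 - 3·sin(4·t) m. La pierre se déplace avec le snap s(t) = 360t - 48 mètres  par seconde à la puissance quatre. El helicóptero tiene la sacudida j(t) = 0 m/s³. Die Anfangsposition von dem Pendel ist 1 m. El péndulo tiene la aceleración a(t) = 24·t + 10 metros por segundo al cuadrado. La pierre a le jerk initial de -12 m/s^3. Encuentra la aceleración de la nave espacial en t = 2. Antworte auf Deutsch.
Wir müssen unsere Gleichung für die Geschwindigkeit v(t) = -4·t 1-mal ableiten. Durch Ableiten von der Geschwindigkeit erhalten wir die Beschleunigung: a(t) = -4. Aus der Gleichung für die Beschleunigung a(t) = -4, setzen wir t = 2 ein und erhalten a = -4.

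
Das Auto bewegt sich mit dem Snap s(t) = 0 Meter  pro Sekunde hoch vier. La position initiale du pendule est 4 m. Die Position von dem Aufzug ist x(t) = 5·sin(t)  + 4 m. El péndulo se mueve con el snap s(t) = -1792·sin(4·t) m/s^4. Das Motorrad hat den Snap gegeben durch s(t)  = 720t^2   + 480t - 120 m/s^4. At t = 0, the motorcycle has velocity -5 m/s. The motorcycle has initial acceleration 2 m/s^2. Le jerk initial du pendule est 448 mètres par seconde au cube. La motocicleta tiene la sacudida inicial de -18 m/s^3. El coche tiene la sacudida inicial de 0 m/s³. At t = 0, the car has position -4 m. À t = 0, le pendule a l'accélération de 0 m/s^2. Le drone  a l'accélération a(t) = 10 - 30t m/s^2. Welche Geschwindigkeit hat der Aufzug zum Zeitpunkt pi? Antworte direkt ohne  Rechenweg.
Die Geschwindigkeit bei t = pi ist v = -5.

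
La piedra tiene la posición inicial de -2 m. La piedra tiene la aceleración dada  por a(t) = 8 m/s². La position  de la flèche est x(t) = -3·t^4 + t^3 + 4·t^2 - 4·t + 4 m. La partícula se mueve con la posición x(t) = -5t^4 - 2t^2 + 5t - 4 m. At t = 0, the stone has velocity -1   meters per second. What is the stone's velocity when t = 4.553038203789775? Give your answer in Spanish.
Para resolver esto, necesitamos tomar 1 antiderivada de nuestra ecuación de la aceleración a(t) = 8. Integrando la aceleración y usando la condición inicial v(0) = -1, obtenemos v(t) = 8·t - 1. Usando v(t) = 8·t - 1 y sustituyendo t = 4.553038203789775, encontramos v = 35.4243056303182.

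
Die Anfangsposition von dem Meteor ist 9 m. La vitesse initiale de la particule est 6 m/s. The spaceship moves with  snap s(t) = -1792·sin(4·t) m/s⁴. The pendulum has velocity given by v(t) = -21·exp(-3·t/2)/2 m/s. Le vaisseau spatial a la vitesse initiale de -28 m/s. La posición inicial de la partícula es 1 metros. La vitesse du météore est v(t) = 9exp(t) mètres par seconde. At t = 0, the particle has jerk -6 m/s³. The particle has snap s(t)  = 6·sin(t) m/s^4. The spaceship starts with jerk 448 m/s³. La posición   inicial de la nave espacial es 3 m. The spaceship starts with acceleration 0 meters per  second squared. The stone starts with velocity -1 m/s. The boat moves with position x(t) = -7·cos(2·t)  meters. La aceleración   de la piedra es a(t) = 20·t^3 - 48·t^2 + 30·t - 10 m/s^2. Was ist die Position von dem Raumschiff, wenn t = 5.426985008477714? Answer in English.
Starting from snap s(t) = -1792·sin(4·t), we take 4 antiderivatives. Finding the antiderivative of s(t) and using j(0) = 448: j(t) = 448·cos(4·t). The integral of jerk is acceleration. Using a(0) = 0, we get a(t) = 112·sin(4·t). Taking ∫a(t)dt and applying v(0) = -28, we find v(t) = -28·cos(4·t). The antiderivative of velocity, with x(0) = 3, gives position: x(t) = 3 - 7·sin(4·t). From the given position equation x(t) = 3 - 7·sin(4·t), we substitute t = 5.426985008477714 to get x = 1.04393535270422.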